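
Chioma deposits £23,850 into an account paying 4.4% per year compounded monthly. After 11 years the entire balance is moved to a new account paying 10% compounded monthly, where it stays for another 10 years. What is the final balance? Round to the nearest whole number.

After 11 years at 4.4%: 23,850 × 1.62111604669 ≈ 38,663.6177.
Then 10 years at 10%: 38,663.6177 × 2.70704149086 ≈ 104,664.0173.

£104,664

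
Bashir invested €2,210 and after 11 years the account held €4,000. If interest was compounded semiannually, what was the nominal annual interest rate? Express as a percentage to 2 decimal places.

5.47%

The 22-period growth factor is 4,000/2,210 = 1.80995.
r/2 = 1.80995^(1/22) − 1 ≈ 0.0273352, so r ≈ 2·0.0273352 = 5.46704%.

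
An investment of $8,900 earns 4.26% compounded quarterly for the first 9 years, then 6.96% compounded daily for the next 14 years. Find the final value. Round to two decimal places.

After 9 years at 4.26%: 8,900 × 1.4642933565 ≈ 13,032.2109.
Then 14 years at 6.96%: 13,032.2109 × 2.6493308803 ≈ 34,526.6387.

$34,526.64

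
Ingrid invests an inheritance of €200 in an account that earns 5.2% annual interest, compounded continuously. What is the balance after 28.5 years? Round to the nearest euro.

A = P·e^(rt) = 200·e^(0.052·28.5) = 200·e^1.482.
e^1.482 ≈ 4.40174036, so A ≈ 880.3481.

€880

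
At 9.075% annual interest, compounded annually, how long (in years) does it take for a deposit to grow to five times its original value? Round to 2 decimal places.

(1 + 0.09075)^t = 5.
t = ln 5 / ln(1 + 0.09075) ≈ 1.6094/0.0868655 ≈ 18.5279.

18.53 years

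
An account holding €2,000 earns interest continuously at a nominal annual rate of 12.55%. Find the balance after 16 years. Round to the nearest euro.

A = P·e^(rt) = 2,000·e^(0.1255·16) = 2,000·e^2.008.
e^2.008 ≈ 7.4484056293, so A ≈ 14,896.8113.

€14,897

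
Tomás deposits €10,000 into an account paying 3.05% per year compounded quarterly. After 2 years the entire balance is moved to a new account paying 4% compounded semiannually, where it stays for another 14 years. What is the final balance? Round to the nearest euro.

Phase 1: 10,000·(1 + 0.007625)^8 ≈ 10,626.5300.
Phase 2: 10,626.5300·(1 + 0.02)^28 ≈ 18,501.0460.

€18,501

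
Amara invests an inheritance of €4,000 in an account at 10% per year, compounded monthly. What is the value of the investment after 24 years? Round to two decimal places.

Growth factor = (1 + 0.1/12)^288 ≈ 10.914096501.
A ≈ 4,000 × 10.914096501 ≈ 43,656.3860.

€43,656.39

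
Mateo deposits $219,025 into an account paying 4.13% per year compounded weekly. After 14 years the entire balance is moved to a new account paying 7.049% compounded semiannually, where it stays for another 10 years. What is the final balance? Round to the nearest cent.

$780,487.45

Phase 1: 219,025·(1 + 0.0413/52)^728 ≈ 390,393.9619.
Phase 2: 390,393.9619·(1 + 0.035245)^20 ≈ 780,487.4509.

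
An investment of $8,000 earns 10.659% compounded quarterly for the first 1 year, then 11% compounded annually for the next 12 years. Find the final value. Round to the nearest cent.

$31,092.18

Phase 1: 8,000·(1 + 0.0266475)^4 ≈ 8,887.4138.
Phase 2: 8,887.4138·(1 + 0.11)^12 ≈ 31,092.1782.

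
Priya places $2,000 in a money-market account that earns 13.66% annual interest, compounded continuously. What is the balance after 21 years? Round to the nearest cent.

$35,224.69

A = P·e^(rt) = 2,000·e^(0.1366·21) = 2,000·e^2.8686.
e^2.8686 ≈ 17.612343651, so A ≈ 35,224.6873.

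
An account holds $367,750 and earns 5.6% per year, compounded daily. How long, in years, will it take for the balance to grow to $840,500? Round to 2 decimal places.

14.76 years

We need (1 + 0.000153425)^(365t) = 2.2855, so 365t = ln 2.2855 / ln 1.000153 ≈ 5388.0322.
t ≈ 5388.0322/365 = 14.7617 years.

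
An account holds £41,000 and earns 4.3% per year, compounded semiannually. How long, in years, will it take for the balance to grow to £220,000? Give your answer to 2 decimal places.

39.49 years

(1 + 0.0215)^(2t) = 220,000/41,000 = 5.3659.
2t·ln(1 + 0.0215) = ln(5.3659); 2t = 1.6801/0.0212721 ≈ 78.9792.
t ≈ 39.4896 years.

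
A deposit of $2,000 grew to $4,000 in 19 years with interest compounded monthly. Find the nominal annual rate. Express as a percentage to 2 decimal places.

The 228-period growth factor is 4,000/2,000 = 2.
r/12 = 2^(1/228) − 1 ≈ 0.00304475, so r ≈ 12·0.00304475 = 3.65369%.

3.65%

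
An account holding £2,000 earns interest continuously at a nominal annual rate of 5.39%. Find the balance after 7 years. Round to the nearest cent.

A = P·e^(rt) = 2,000·e^(0.0539·7) = 2,000·e^0.3773.
e^0.3773 ≈ 1.458341746, so A ≈ 2,916.6835.

£2,916.68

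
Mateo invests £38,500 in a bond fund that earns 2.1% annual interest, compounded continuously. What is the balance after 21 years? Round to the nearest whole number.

£59,839

A = P·e^(rt) = 38,500·e^(0.021·21) = 38,500·e^0.441.
e^0.441 ≈ 1.5542607023, so A ≈ 59,839.0370.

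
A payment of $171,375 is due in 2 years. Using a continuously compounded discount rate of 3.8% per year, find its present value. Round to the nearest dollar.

P = A·e^(−rt) = 171,375·e^(−0.076).
e^(−0.076) ≈ 0.926816206559, so P ≈ 158,833.1274.

$158,833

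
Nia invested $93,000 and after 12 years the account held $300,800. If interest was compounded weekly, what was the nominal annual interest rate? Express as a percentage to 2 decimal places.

The 624-period growth factor is 300,800/93,000 = 3.23441.
r/52 = 3.23441^(1/624) − 1 ≈ 0.00188293, so r ≈ 52·0.00188293 = 9.79126%.

9.79%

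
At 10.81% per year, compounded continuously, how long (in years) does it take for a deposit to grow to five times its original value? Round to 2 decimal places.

e^(0.1081t) = 5, so 0.1081t = ln 5 ≈ 1.6094.
t ≈ 1.6094/0.1081 ≈ 14.8884.

14.89 years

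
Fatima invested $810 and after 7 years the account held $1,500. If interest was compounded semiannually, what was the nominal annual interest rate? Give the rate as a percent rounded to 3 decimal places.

8.999%

(1 + r/2)^14 = 1,500/810 = 1.85185.
1 + r/2 = 1.85185^(1/14) ≈ 1.044996, so r/2 ≈ 0.0449962.
r ≈ 2·0.0449962 = 8.99925%.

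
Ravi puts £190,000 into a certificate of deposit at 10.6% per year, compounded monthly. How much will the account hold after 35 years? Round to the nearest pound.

Periodic rate = 10.6%/12 = 0.00883333; periods = 12·35 = 420.
A = 190,000·(1 + 0.106/12)^420 ≈ 190,000·40.19369032547 ≈ 7,636,801.1618.

£7,636,801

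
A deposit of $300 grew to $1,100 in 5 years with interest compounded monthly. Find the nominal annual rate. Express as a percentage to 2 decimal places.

26.27%

The 60-period growth factor is 1,100/300 = 3.66667.
r/12 = 3.66667^(1/60) − 1 ≈ 0.0218909, so r ≈ 12·0.0218909 = 26.26906%.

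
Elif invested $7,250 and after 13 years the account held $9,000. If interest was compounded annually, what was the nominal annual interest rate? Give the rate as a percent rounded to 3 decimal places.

1.677%

The 13-period growth factor is 9,000/7,250 = 1.24138.
r = 1.24138^(1/13) − 1 ≈ 0.0167716, i.e. 1.67716%.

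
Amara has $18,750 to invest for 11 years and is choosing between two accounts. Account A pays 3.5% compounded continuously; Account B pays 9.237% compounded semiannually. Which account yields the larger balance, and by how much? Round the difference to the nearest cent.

Account A growth factor: e^(0.035·11) = e^0.385 ≈ 1.4696143214; balance ≈ 27,555.2685.
Account B growth factor: (1 + 0.046185)^22 ≈ 2.700142943; balance ≈ 50,627.6802.
Account B is larger by 23,072.4117.

Account B, by $23,072.41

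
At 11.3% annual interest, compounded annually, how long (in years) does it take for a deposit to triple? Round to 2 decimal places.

(1 + 0.113)^t = 3.
t = ln 3 / ln(1 + 0.113) ≈ 1.0986/0.107059 ≈ 10.2617.

10.26 years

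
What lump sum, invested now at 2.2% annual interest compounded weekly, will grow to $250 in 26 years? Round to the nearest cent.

Growth factor = (1 + 0.022/52)^1352 ≈ 1.77159281.
P = 250/1.77159281 ≈ 141.1159.

$141.12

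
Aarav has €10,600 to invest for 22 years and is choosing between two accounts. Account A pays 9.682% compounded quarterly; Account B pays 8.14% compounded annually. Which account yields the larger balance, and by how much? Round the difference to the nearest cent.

Account A, by €27,673.23

A: (1 + 0.024205)^88 ≈ 8.2043931977, so 10,600 × 8.2043931977 ≈ 86,966.5679.
B: (1 + 0.0814)^22 ≈ 5.5937111359, so 10,600 × 5.5937111359 ≈ 59,293.3380.
Difference ≈ 27,673.2299 in favor of A.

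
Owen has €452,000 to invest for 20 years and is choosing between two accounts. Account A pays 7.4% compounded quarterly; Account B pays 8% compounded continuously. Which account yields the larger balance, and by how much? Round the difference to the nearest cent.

Account B, by €279,830.80

A: (1 + 0.0185)^80 ≈ 4.333937728078, so 452,000 × 4.333937728078 ≈ 1,958,939.8531.
B: e^(0.08·20) = e^1.6 ≈ 4.953032424395, so 452,000 × 4.953032424395 ≈ 2,238,770.6558.
Difference ≈ 279,830.8027 in favor of B.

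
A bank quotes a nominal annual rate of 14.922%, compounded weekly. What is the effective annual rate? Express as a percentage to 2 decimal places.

16.07%

EAR = (1 + 14.922%/52)^52 − 1 = (1 + 0.00286962)^52 − 1.
(1 + 0.00286962)^52 ≈ 1.16068, so EAR ≈ 16.06803%.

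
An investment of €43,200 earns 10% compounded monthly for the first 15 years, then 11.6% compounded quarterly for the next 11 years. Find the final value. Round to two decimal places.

After 15 years at 10%: 43,200 × 4.45391955173 ≈ 192,409.3246.
Then 11 years at 11.6%: 192,409.3246 × 3.51784329477 ≈ 676,865.8525.

€676,865.85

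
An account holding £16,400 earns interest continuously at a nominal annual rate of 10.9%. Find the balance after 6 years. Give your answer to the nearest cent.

£31,540.78

A = P·e^(rt) = 16,400·e^(0.109·6) = 16,400·e^0.654.
e^0.654 ≈ 1.9232183371, so A ≈ 31,540.7807.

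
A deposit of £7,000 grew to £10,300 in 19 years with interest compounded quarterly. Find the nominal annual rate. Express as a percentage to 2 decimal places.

2.04%

(1 + r/4)^76 = 10,300/7,000 = 1.47143.
1 + r/4 = 1.47143^(1/76) ≈ 1.005095, so r/4 ≈ 0.00509496.
r ≈ 4·0.00509496 = 2.03798%.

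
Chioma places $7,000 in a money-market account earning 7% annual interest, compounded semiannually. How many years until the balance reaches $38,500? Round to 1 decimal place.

24.8 years

(1 + 0.035)^(2t) = 38,500/7,000 = 5.5.
2t·ln(1 + 0.035) = ln(5.5); 2t = 1.7047/0.0344014 ≈ 49.5546.
t ≈ 24.7773 years.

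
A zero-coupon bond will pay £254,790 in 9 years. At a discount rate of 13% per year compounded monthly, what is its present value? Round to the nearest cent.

Growth factor = (1 + 0.13/12)^108 ≈ 3.20178319212.
P = 254,790/3.20178319212 ≈ 79,577.5306.

£79,577.53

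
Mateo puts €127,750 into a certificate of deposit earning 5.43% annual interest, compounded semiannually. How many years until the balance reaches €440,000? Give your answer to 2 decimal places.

23.08 years

(1 + 0.02715)^(2t) = 440,000/127,750 = 3.4442.
2t·ln(1 + 0.02715) = ln(3.4442); 2t = 1.2367/0.026788 ≈ 46.1662.
t ≈ 23.0831 years.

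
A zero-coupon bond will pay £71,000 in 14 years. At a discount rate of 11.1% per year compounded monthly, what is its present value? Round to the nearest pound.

£15,117

Growth factor = (1 + 0.00925)^168 ≈ 4.6966841802.
P = 71,000/4.6966841802 ≈ 15,117.0480.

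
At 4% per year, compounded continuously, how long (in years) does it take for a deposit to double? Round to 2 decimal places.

e^(0.04t) = 2, so 0.04t = ln 2 ≈ 0.69315.
t ≈ 0.69315/0.04 ≈ 17.3287.

17.33 years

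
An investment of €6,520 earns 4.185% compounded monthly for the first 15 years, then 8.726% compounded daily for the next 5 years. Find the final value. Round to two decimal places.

Phase 1: 6,520·(1 + 0.0034875)^180 ≈ 12,201.1752.
Phase 2: 12,201.1752·(1 + 0.08726/365)^1825 ≈ 18,873.9022.

€18,873.90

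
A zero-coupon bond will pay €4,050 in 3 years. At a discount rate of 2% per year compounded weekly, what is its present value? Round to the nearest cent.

Periodic rate = 2%/52 = 0.000384615; 156 periods.
P = 4,050/(1 + 0.02/52)^156 ≈ 4,050/1.061824298 ≈ 3,814.1904.

€3,814.19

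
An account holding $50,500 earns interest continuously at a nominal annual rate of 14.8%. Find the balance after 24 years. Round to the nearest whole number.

A = P·e^(rt) = 50,500·e^(0.148·24) = 50,500·e^3.552.
e^3.552 ≈ 34.88301379565, so A ≈ 1,761,592.1967.

$1,761,592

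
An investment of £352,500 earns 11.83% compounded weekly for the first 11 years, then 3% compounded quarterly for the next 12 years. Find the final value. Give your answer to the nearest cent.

After 11 years at 11.83%: 352,500 × 3.668643636576 ≈ 1,293,196.8819.
Then 12 years at 3%: 1,293,196.8819 × 1.431405333314 ≈ 1,851,088.9138.

£1,851,088.91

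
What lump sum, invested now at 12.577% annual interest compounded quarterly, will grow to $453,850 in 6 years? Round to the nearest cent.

$215,889.64

Growth factor = (1 + 0.0314425)^24 ≈ 2.10223147966.
P = 453,850/2.10223147966 ≈ 215,889.6413.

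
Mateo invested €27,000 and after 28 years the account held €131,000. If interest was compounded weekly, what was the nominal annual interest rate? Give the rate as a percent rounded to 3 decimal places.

The 1456-period growth factor is 131,000/27,000 = 4.85185.
r/52 = 4.85185^(1/1456) − 1 ≈ 0.00108531, so r ≈ 52·0.00108531 = 5.64363%.

5.644%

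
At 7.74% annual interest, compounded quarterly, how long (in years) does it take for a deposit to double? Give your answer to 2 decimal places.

9.04 years

(1 + 0.01935)^(4t) = 2.
4t = ln 2 / ln(1 + 0.01935) ≈ 0.69315/0.0191652 ≈ 36.1670.
t ≈ 9.0418.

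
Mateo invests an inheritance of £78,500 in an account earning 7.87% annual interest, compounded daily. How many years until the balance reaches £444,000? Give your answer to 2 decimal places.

22.02 years

We need (1 + 0.000215616)^(365t) = 5.6561, so 365t = ln 5.6561 / ln 1.000216 ≈ 8037.0159.
t ≈ 8037.0159/365 = 22.0192 years.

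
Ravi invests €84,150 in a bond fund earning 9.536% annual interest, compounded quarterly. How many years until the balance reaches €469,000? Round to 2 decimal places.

We need (1 + 0.02384)^(4t) = 5.5734, so 4t = ln 5.5734 / ln 1.02384 ≈ 72.9195.
t ≈ 72.9195/4 = 18.2299 years.

18.23 years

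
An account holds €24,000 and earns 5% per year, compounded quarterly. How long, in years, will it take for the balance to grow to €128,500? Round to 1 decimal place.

33.8 years

We need (1 + 0.0125)^(4t) = 5.3542, so 4t = ln 5.3542 / ln 1.0125 ≈ 135.0672.
t ≈ 135.0672/4 = 33.7668 years.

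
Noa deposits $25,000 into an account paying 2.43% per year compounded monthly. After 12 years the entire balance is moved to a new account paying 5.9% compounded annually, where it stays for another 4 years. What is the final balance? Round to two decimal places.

After 12 years at 2.43%: 25,000 × 1.3381728691 ≈ 33,454.3217.
Then 4 years at 5.9%: 33,454.3217 × 1.2577196334 ≈ 42,076.1573.

$42,076.16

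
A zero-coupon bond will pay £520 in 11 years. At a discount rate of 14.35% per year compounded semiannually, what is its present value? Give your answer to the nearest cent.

Growth factor = (1 + 0.07175)^22 ≈ 4.59258103.
P = 520/4.59258103 ≈ 113.2261.

£113.23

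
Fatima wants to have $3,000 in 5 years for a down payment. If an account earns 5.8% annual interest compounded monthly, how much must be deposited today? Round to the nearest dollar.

$2,246

Growth factor = (1 + 0.058/12)^60 ≈ 1.335494208.
P = 3,000/1.335494208 ≈ 2,246.3594.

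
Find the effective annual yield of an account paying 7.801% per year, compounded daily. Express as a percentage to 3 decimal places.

EAR = (1 + 7.801%/365)^365 − 1 = (1 + 0.000213726)^365 − 1.
(1 + 0.000213726)^365 ≈ 1.081124, so EAR ≈ 8.11245%.

8.112%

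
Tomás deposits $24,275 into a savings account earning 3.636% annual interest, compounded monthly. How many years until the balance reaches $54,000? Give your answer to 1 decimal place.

(1 + 0.00303)^(12t) = 54,000/24,275 = 2.2245.
12t·ln(1 + 0.00303) = ln(2.2245); 12t = 0.79954/0.00302542 ≈ 264.2732.
t ≈ 22.0228 years.

22.0 years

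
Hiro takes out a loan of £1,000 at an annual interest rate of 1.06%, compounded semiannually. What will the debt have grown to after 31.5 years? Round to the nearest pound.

Periodic rate = 1.06%/2 = 0.0053; periods = 2·31.5 = 63.
A = 1,000·(1 + 0.0053)^63 ≈ 1,000·1.395172801 ≈ 1,395.1728.

£1,395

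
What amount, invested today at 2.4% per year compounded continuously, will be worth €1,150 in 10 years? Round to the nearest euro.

P = A·e^(−rt) = 1,150·e^(−0.24).
e^(−0.24) ≈ 0.7866278611, so P ≈ 904.6220.

€905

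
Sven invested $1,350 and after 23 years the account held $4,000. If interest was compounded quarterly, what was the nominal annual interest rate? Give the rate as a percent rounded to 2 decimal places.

The 92-period growth factor is 4,000/1,350 = 2.96296.
r/4 = 2.96296^(1/92) − 1 ≈ 0.0118764, so r ≈ 4·0.0118764 = 4.75055%.

4.75%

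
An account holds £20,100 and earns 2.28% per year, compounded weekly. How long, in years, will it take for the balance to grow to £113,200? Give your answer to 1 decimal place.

75.8 years

We need (1 + 0.000438462)^(52t) = 5.6318, so 52t = ln 5.6318 / ln 1.000438 ≈ 3942.9120.
t ≈ 3942.9120/52 = 75.8252 years.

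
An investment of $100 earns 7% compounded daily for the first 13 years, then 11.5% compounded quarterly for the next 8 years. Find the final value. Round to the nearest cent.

After 13 years at 7%: 100 × 2.48410579 ≈ 248.4106.
Then 8 years at 11.5%: 248.4106 × 2.47693804 ≈ 615.2976.

$615.30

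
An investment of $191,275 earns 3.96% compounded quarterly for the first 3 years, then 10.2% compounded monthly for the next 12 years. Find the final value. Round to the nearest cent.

After 3 years at 3.96%: 191,275 × 1.12548695693 ≈ 215,277.5177.
Then 12 years at 10.2%: 215,277.5177 × 3.38321787745 ≈ 728,330.7464.

$728,330.75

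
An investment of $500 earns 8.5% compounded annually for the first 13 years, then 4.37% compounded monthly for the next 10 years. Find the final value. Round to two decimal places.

$2,233.56

Phase 1: 500·(1 + 0.085)^13 ≈ 1,443.9648.
Phase 2: 1,443.9648·(1 + 0.0437/12)^120 ≈ 2,233.5648.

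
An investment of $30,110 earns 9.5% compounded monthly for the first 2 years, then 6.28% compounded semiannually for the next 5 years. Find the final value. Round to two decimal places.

After 2 years at 9.5%: 30,110 × 1.2083452511 ≈ 36,383.2755.
Then 5 years at 6.28%: 36,383.2755 × 1.362295339 ≈ 49,564.7666.

$49,564.77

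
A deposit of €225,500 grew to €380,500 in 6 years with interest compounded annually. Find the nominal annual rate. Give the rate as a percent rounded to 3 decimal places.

The 6-period growth factor is 380,500/225,500 = 1.68736.
r = 1.68736^(1/6) − 1 ≈ 0.0911087, i.e. 9.11087%.

9.111%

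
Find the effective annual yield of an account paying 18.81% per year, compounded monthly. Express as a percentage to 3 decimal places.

20.519%

EAR = (1 + 18.81%/12)^12 − 1 = (1 + 0.015675)^12 − 1.
(1 + 0.015675)^12 ≈ 1.205195, so EAR ≈ 20.51945%.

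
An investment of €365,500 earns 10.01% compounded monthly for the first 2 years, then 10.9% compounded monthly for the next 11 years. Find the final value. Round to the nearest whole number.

After 2 years at 10.01%: 365,500 × 1.2206330454 ≈ 446,141.3781.
Then 11 years at 10.9%: 446,141.3781 × 3.298894109315 ≈ 1,471,773.1641.

€1,471,773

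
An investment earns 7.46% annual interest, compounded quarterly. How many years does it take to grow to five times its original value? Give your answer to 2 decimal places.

(1 + 0.01865)^(4t) = 5.
4t = ln 5 / ln(1 + 0.01865) ≈ 1.6094/0.0184782 ≈ 87.0992.
t ≈ 21.7748.

21.77 years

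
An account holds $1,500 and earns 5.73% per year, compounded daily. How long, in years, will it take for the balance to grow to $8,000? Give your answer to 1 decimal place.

29.2 years

(1 + 0.000156986)^(365t) = 8,000/1,500 = 5.3333.
365t·ln(1 + 0.000156986) = ln(5.3333); 365t = 1.674/0.000156974 ≈ 10664.0376.
t ≈ 29.2165 years.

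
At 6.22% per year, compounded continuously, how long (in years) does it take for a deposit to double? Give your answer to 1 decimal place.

e^(0.0622t) = 2, so 0.0622t = ln 2 ≈ 0.69315.
t ≈ 0.69315/0.0622 ≈ 11.1438.

11.1 years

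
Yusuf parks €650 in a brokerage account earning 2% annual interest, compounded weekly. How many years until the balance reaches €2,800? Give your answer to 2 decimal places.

73.03 years

We need (1 + 0.000384615)^(52t) = 4.3077, so 52t = ln 4.3077 / ln 1.000385 ≈ 3797.7762.
t ≈ 3797.7762/52 = 73.0342 years.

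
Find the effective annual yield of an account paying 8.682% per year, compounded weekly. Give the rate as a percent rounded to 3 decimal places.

9.062%

EAR = (1 + 8.682%/52)^52 − 1 = (1 + 0.00166962)^52 − 1.
(1 + 0.00166962)^52 ≈ 1.090621, so EAR ≈ 9.06214%.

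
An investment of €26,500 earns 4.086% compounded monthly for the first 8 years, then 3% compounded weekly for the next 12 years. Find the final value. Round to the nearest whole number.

€52,634

After 8 years at 4.086%: 26,500 × 1.3858653512 ≈ 36,725.4318.
Then 12 years at 3%: 36,725.4318 × 1.4331806338 ≈ 52,634.1776.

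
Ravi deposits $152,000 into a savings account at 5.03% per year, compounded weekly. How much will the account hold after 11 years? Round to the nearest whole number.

Periodic rate = 5.03%/52 = 0.000967308; periods = 52·11 = 572.
A = 152,000·(1 + 0.0503/52)^572 ≈ 152,000·1.73851720134 ≈ 264,254.6146.

$264,255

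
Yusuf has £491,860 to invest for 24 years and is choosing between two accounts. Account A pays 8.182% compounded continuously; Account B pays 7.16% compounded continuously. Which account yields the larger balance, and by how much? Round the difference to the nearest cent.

Account A growth factor: e^(0.08182·24) = e^1.96368 ≈ 7.125500718741; balance ≈ 3,504,748.7835.
Account B growth factor: e^(0.0716·24) = e^1.7184 ≈ 5.575600363119; balance ≈ 2,742,414.7946.
Account A is larger by 762,333.9889.

Account A, by £762,333.99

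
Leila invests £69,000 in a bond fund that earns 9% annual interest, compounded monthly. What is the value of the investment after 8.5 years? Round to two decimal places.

£147,857.95

Growth factor = (1 + 0.0075)^102 ≈ 2.1428688461.
A ≈ 69,000 × 2.1428688461 ≈ 147,857.9504.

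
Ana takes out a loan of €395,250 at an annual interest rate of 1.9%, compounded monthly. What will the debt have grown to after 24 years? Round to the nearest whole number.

€623,381

Growth factor = (1 + 0.019/12)^288 ≈ 1.57718147997.
A ≈ 395,250 × 1.57718147997 ≈ 623,380.9800.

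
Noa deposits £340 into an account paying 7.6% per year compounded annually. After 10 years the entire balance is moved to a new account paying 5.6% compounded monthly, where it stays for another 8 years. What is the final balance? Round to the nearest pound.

£1,106

Phase 1: 340·(1 + 0.076)^10 ≈ 707.2967.
Phase 2: 707.2967·(1 + 0.056/12)^96 ≈ 1,105.8927.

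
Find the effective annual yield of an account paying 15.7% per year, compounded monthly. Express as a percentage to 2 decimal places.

EAR = (1 + 15.7%/12)^12 − 1 = (1 + 0.0130833)^12 − 1.
(1 + 0.0130833)^12 ≈ 1.168805, so EAR ≈ 16.88050%.

16.88%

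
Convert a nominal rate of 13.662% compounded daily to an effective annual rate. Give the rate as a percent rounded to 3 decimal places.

14.636%

EAR = (1 + 13.662%/365)^365 − 1 = (1 + 0.000374301)^365 − 1.
(1 + 0.000374301)^365 ≈ 1.146363, so EAR ≈ 14.63631%.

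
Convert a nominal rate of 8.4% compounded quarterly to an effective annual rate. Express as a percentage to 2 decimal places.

One year is 4 periods at 0.021 each: (1 + 0.021)^4 ≈ 1.086683.
EAR = 1.086683 − 1 ≈ 8.66832%.

8.67%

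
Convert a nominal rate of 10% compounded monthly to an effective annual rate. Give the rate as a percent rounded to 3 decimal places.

10.471%

EAR = (1 + 10%/12)^12 − 1 = (1 + 0.00833333)^12 − 1.
(1 + 0.00833333)^12 ≈ 1.104713, so EAR ≈ 10.47131%.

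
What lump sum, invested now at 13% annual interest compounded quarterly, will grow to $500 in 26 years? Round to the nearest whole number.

Growth factor = (1 + 0.0325)^104 ≈ 27.8334008.
P = 500/27.8334008 ≈ 17.9640.

$18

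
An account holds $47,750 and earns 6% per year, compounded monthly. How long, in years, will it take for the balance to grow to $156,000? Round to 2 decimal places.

19.78 years

We need (1 + 0.005)^(12t) = 3.267, so 12t = ln 3.267 / ln 1.005 ≈ 237.3668.
t ≈ 237.3668/12 = 19.7806 years.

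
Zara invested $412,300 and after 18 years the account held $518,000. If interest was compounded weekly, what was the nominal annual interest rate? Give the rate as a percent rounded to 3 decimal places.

1.268%

The 936-period growth factor is 518,000/412,300 = 1.25637.
r/52 = 1.25637^(1/936) − 1 ≈ 0.000243859, so r ≈ 52·0.000243859 = 1.26807%.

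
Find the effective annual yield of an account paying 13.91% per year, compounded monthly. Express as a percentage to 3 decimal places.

One year is 12 periods at 0.0115917 each: (1 + 0.0115917)^12 ≈ 1.14832.
EAR = 1.14832 − 1 ≈ 14.83200%.

14.832%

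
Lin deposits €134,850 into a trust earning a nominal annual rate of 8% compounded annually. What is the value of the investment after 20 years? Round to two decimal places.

€628,530.07

Annual rate = 8% = 0.08; years = 20.
A = 134,850·(1 + 0.08)^20 ≈ 134,850·4.66095714385 ≈ 628,530.0708.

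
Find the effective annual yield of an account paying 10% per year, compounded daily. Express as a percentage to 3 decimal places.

10.516%

One year is 365 periods at 0.000273973 each: (1 + 0.000273973)^365 ≈ 1.105156.
EAR = 1.105156 − 1 ≈ 10.51558%.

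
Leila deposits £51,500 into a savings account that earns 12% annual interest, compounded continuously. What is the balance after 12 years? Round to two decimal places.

£217,365.83

A = P·e^(rt) = 51,500·e^(0.12·12) = 51,500·e^1.44.
e^1.44 ≈ 4.220695817, so A ≈ 217,365.8346.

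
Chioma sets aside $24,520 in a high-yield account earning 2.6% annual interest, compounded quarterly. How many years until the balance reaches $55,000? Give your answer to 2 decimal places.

(1 + 0.0065)^(4t) = 55,000/24,520 = 2.2431.
4t·ln(1 + 0.0065) = ln(2.2431); 4t = 0.80784/0.00647897 ≈ 124.6872.
t ≈ 31.1718 years.

31.17 years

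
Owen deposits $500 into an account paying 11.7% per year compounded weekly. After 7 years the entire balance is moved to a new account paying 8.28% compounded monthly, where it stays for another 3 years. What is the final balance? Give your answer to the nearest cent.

After 7 years at 11.7%: 500 × 2.266144671 ≈ 1,133.0723.
Then 3 years at 8.28%: 1,133.0723 × 1.280879488 ≈ 1,451.3291.

$1,451.33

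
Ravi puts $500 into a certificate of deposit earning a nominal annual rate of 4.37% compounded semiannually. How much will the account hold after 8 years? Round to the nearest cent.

Growth factor = (1 + 0.02185)^16 ≈ 1.41316993.
A ≈ 500 × 1.41316993 ≈ 706.5850.

$706.58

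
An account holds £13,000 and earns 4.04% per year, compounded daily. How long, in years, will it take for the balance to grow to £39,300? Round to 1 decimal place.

We need (1 + 0.000110685)^(365t) = 3.0231, so 365t = ln 3.0231 / ln 1.000111 ≈ 9995.3658.
t ≈ 9995.3658/365 = 27.3846 years.

27.4 years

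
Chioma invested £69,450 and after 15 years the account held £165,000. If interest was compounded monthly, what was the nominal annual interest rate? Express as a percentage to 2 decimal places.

The 180-period growth factor is 165,000/69,450 = 2.37581.
r/12 = 2.37581^(1/180) − 1 ≈ 0.00481901, so r ≈ 12·0.00481901 = 5.78281%.

5.78%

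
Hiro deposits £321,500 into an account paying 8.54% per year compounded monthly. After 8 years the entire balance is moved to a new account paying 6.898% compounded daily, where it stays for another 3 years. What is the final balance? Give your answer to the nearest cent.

After 8 years at 8.54%: 321,500 × 1.97541878606 ≈ 635,097.1397.
Then 3 years at 6.898%: 635,097.1397 × 1.22988472816 ≈ 781,096.2730.

£781,096.27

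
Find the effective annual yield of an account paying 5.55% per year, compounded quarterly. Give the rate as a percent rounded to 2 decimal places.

EAR = (1 + 5.55%/4)^4 − 1 = (1 + 0.013875)^4 − 1.
(1 + 0.013875)^4 ≈ 1.056666, so EAR ≈ 5.66658%.

5.67%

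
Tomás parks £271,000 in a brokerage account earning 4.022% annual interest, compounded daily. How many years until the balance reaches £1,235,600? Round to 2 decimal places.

37.72 years

(1 + 0.000110192)^(365t) = 1,235,600/271,000 = 4.5594.
365t·ln(1 + 0.000110192) = ln(4.5594); 365t = 1.5172/0.000110186 ≈ 13769.4184.
t ≈ 37.7244 years.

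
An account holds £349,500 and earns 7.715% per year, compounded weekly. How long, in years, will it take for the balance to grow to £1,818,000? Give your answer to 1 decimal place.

We need (1 + 0.00148365)^(52t) = 5.2017, so 52t = ln 5.2017 / ln 1.001484 ≈ 1112.2619.
t ≈ 1112.2619/52 = 21.3897 years.

21.4 years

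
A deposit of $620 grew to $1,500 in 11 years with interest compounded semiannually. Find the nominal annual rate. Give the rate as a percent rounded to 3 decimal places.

8.195%

The 22-period growth factor is 1,500/620 = 2.41935.
r/2 = 2.41935^(1/22) − 1 ≈ 0.0409764, so r ≈ 2·0.0409764 = 8.19528%.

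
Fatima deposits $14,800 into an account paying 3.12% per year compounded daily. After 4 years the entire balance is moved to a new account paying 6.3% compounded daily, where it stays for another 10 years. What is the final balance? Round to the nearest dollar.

Phase 1: 14,800·(1 + 0.0312/365)^1460 ≈ 16,767.1539.
Phase 2: 16,767.1539·(1 + 0.063/365)^3650 ≈ 31,480.4741.

$31,480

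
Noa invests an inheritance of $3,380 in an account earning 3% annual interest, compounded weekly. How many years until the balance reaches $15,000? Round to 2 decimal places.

49.69 years

We need (1 + 0.000576923)^(52t) = 4.4379, so 52t = ln 4.4379 / ln 1.000577 ≈ 2583.7141.
t ≈ 2583.7141/52 = 49.6868 years.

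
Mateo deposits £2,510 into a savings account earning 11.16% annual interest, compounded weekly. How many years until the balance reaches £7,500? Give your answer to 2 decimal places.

9.82 years

(1 + 0.00214615)^(52t) = 7,500/2,510 = 2.988.
52t·ln(1 + 0.00214615) = ln(2.988); 52t = 1.0946/0.00214385 ≈ 510.5852.
t ≈ 9.8189 years.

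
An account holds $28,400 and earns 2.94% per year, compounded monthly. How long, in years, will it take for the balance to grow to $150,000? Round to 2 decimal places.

(1 + 0.00245)^(12t) = 150,000/28,400 = 5.2817.
12t·ln(1 + 0.00245) = ln(5.2817); 12t = 1.6642/0.002447 ≈ 680.1159.
t ≈ 56.6763 years.

56.68 years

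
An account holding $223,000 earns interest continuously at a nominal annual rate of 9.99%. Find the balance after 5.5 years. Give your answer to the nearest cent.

A = P·e^(rt) = 223,000·e^(0.0999·5.5) = 223,000·e^0.54945.
e^0.54945 ≈ 1.73229999081, so A ≈ 386,302.8980.

$386,302.90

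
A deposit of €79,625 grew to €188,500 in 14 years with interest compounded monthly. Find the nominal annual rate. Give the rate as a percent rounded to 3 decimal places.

6.171%

The 168-period growth factor is 188,500/79,625 = 2.36735.
r/12 = 2.36735^(1/168) − 1 ≈ 0.00514276, so r ≈ 12·0.00514276 = 6.17131%.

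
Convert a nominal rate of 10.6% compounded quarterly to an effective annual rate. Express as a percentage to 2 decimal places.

11.03%

EAR = (1 + 10.6%/4)^4 − 1 = (1 + 0.0265)^4 − 1.
(1 + 0.0265)^4 ≈ 1.110288, so EAR ≈ 11.02884%.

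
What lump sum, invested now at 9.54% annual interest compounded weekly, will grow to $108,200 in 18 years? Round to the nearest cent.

Periodic rate = 9.54%/52 = 0.00183462; 936 periods.
P = 108,200/(1 + 0.0954/52)^936 ≈ 108,200/5.56015910119 ≈ 19,459.8748.

$19,459.87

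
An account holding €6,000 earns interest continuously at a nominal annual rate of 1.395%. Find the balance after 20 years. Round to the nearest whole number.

€7,931

A = P·e^(rt) = 6,000·e^(0.01395·20) = 6,000·e^0.279.
e^0.279 ≈ 1.321807344, so A ≈ 7,930.8441.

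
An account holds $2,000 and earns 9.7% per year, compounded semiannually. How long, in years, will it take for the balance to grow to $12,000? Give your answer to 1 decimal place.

18.9 years

We need (1 + 0.0485)^(2t) = 6, so 2t = ln 6 / ln 1.0485 ≈ 37.8323.
t ≈ 37.8323/2 = 18.9162 years.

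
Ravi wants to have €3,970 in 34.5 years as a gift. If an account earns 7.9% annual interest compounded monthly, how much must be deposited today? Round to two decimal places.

€262.42

Periodic rate = 7.9%/12 = 0.00658333; 414 periods.
P = 3,970/(1 + 0.079/12)^414 ≈ 3,970/15.1283088 ≈ 262.4219.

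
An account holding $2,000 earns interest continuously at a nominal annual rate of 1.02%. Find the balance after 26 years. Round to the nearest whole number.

$2,607

A = P·e^(rt) = 2,000·e^(0.0102·26) = 2,000·e^0.2652.
e^0.2652 ≈ 1.303691688, so A ≈ 2,607.3834.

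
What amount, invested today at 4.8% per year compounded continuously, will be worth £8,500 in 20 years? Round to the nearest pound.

£3,255

P = A·e^(−rt) = 8,500·e^(−0.96).
e^(−0.96) ≈ 0.382892886, so P ≈ 3,254.5895.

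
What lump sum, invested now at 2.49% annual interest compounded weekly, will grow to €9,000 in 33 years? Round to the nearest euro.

Periodic rate = 2.49%/52 = 0.000478846; 1716 periods.
P = 9,000/(1 + 0.0249/52)^1716 ≈ 9,000/2.273915712 ≈ 3,957.9303.

€3,958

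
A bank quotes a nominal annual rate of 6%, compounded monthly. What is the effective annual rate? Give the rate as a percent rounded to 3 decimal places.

One year is 12 periods at 0.005 each: (1 + 0.005)^12 ≈ 1.061678.
EAR = 1.061678 − 1 ≈ 6.16778%.

6.168%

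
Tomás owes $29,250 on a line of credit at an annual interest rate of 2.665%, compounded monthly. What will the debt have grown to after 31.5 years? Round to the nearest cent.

Periodic rate = 2.665%/12 = 0.00222083; periods = 12·31.5 = 378.
A = 29,250·(1 + 0.02665/12)^378 ≈ 29,250·2.3129972881 ≈ 67,655.1707.

$67,655.17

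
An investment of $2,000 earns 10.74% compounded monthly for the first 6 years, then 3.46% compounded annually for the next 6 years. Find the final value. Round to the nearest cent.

Phase 1: 2,000·(1 + 0.00895)^72 ≈ 3,798.7824.
Phase 2: 3,798.7824·(1 + 0.0346)^6 ≈ 4,658.8557.

$4,658.86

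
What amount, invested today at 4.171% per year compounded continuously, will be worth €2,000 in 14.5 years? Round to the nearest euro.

P = A·e^(−rt) = 2,000·e^(−0.604795).
e^(−0.604795) ≈ 0.5461863834, so P ≈ 1,092.3728.

€1,092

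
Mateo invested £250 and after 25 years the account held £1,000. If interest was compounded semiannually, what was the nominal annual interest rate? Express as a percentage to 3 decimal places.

The 50-period growth factor is 1,000/250 = 4.
r/2 = 4^(1/50) − 1 ≈ 0.0281138, so r ≈ 2·0.0281138 = 5.62277%.

5.623%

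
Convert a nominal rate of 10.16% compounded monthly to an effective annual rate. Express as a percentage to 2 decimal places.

EAR = (1 + 10.16%/12)^12 − 1 = (1 + 0.00846667)^12 − 1.
(1 + 0.00846667)^12 ≈ 1.106467, so EAR ≈ 10.64673%.

10.65%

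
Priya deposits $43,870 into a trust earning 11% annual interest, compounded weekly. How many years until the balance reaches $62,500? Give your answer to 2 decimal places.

3.22 years

We need (1 + 0.00211538)^(52t) = 1.4247, so 52t = ln 1.4247 / ln 1.002115 ≈ 167.4920.
t ≈ 167.4920/52 = 3.2210 years.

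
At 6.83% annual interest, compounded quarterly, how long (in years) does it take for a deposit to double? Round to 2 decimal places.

(1 + 0.017075)^(4t) = 2.
4t = ln 2 / ln(1 + 0.017075) ≈ 0.69315/0.0169309 ≈ 40.9399.
t ≈ 10.2350.

10.23 years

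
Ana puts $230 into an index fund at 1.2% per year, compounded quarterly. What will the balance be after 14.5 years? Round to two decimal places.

$273.64

Growth factor = (1 + 0.003)^58 ≈ 1.18974562.
A ≈ 230 × 1.18974562 ≈ 273.6415.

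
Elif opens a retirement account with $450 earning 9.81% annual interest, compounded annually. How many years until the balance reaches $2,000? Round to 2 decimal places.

(1 + 0.0981)^t = 2,000/450 = 4.4444.
t·ln(1 + 0.0981) = ln(4.4444); t = 1.4917/0.0935814 ≈ 15.9396.

15.94 years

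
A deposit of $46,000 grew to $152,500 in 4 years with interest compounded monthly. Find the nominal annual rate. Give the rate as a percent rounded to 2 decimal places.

30.34%

The 48-period growth factor is 152,500/46,000 = 3.31522.
r/12 = 3.31522^(1/48) − 1 ≈ 0.0252836, so r ≈ 12·0.0252836 = 30.34029%.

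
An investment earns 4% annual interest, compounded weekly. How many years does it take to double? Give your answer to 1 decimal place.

17.3 years

(1 + 0.000769231)^(52t) = 2.
52t = ln 2 / ln(1 + 0.000769231) ≈ 0.69315/0.000768935 ≈ 901.4379.
t ≈ 17.3353.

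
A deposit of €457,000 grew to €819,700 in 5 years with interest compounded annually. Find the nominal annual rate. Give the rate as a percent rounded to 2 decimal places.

12.40%

(1 + r)^5 = 819,700/457,000 = 1.79365.
1 + r = 1.79365^(1/5) ≈ 1.123952, so r ≈ 0.123952.
r ≈ 12.39520%.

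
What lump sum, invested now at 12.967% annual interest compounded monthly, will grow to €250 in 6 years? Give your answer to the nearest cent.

€115.31

Periodic rate = 12.967%/12 = 0.0108058; 72 periods.
P = 250/(1 + 0.12967/12)^72 ≈ 250/2.16808971 ≈ 115.3089.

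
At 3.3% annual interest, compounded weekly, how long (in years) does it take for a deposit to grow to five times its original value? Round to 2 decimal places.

48.79 years

(1 + 0.000634615)^(52t) = 5.
52t = ln 5 / ln(1 + 0.000634615) ≈ 1.6094/0.000634414 ≈ 2536.8886.
t ≈ 48.7863.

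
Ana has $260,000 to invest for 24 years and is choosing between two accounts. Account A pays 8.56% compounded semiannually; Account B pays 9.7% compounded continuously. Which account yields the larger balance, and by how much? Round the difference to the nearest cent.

Account B, by $723,256.07

A: (1 + 0.0428)^48 ≈ 7.475652060948, so 260,000 × 7.475652060948 ≈ 1,943,669.5358.
B: e^(0.097·24) = e^2.328 ≈ 10.25740619216, so 260,000 × 10.25740619216 ≈ 2,666,925.6100.
Difference ≈ 723,256.0741 in favor of B.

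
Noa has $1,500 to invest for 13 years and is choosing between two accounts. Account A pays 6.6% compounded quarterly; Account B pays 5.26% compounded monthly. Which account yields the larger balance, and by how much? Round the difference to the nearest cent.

Account A, by $545.32

A: (1 + 0.0165)^52 ≈ 2.341983951, so 1,500 × 2.341983951 ≈ 3,512.9759.
B: (1 + 0.0526/12)^156 ≈ 1.97843416, so 1,500 × 1.97843416 ≈ 2,967.6512.
Difference ≈ 545.3247 in favor of A.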